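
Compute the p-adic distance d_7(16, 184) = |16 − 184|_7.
d_7(16, 184) = 1/7

Step 1 — x − y = 16 − 184 = -168. Step 2 — v_7(-168) = 1 (factor: -168 = −(7^1 · 24); the sign does not affect v_p). Step 3 — |x − y|_7 = 7^{-1} = 1/7.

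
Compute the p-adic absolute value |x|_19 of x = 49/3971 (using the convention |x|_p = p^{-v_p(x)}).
|49/3971|_19 = 361

Step 1 — compute v_19(x) by factoring powers of 19 out of the numerator and denominator: v_19(49/3971) = -2. Step 2 — apply |x|_p = p^{-v_p(x)} = 19^{2} = 361.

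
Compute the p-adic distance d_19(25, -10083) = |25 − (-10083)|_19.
d_19(25, -10083) = 1/361

Step 1 — x − y = 25 − (-10083) = 10108. Step 2 — v_19(10108) = 2 (factor: 10108 = (19^2 · 28); the sign does not affect v_p). Step 3 — |x − y|_19 = 19^{-2} = 1/361.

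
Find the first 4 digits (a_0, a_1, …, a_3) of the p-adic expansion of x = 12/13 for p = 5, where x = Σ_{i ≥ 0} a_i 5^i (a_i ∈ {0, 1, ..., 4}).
(a_0, …, a_3) = (4, 4, 1, 0)

v_5(12/13) = 0 (numerator and denominator both coprime to 5), so x ∈ ℤ_5^×. Compute digits iteratively via a_i = x_i mod 5, x_{i+1} = (x_i − a_i)/5, with x_0 = x:
  x_0 = 12/13;  a_0 = 4;  x_1 = (x_0 − 4)/5 = -8/13
  x_1 = -8/13;  a_1 = 4;  x_2 = (x_1 − 4)/5 = -12/13
  x_2 = -12/13;  a_2 = 1;  x_3 = (x_2 − 1)/5 = -5/13
  x_3 = -5/13;  a_3 = 0;  x_4 = (x_3 − 0)/5 = -1/13
Digits: (4, 4, 1, 0).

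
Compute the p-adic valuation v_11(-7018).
v_11(-7018) = 2

v_11(n) is the largest exponent k such that 11^k divides n. Factor out: -7018 = -11^2 · 58. (Sign doesn't affect v_p.) So v_11(-7018) = 2.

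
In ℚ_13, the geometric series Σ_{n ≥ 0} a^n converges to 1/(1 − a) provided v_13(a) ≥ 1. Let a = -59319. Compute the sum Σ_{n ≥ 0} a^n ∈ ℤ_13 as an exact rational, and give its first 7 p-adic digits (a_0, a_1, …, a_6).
Σ a^n = 1/(1 − a) = 1/59320;  first 7 digits = (1, 0, 0, 12, 10, 12, 0)

v_13(a) = 3 ≥ 1, so the series converges in ℤ_13 to 1/(1 − a) = 1/(1 − (-59319)) = 1/59320. Expand this rational in ℤ_13: compute digits iteratively via d_i = x_i mod 13, x_{i+1} = (x_i − d_i)/13. The first 7 digits are (1, 0, 0, 12, 10, 12, 0).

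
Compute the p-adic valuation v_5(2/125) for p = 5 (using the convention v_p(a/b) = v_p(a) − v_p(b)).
v_5(2/125) = -3

Factor powers of 5 from the numerator and denominator of the reduced fraction: 2 = 5^0 · 2 and 125 = 5^3 · 1. Apply v_p(a/b) = v_p(a) − v_p(b): v_5(2/125) = 0 − 3 = -3.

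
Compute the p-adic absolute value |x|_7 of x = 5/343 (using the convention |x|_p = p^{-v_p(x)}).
|5/343|_7 = 343

Step 1 — compute v_7(x) by factoring powers of 7 out of the numerator and denominator: v_7(5/343) = -3. Step 2 — apply |x|_p = p^{-v_p(x)} = 7^{3} = 343.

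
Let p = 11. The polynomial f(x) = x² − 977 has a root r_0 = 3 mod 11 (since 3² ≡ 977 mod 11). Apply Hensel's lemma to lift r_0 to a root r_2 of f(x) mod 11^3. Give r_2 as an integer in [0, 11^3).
r_2 = 608 (mod 1331)

Hensel's recurrence: r_{i+1} = r_i − f(r_i)·(f′(r_i))^{-1} mod 11^{i+2}, with f′(x) = 2x. Iterate:
  r_0 = 3 (mod 11)
  r_1 = 3 (mod 121)
  r_2 = 608 (mod 1331)
Final: r_2 = 608, and one checks f(r_2) ≡ 0 mod 11^3.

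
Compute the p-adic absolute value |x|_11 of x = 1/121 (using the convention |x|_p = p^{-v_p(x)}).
|1/121|_11 = 121

Step 1 — compute v_11(x) by factoring powers of 11 out of the numerator and denominator: v_11(1/121) = -2. Step 2 — apply |x|_p = p^{-v_p(x)} = 11^{2} = 121.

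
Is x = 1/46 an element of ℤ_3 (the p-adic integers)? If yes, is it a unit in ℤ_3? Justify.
x ∈ ℤ_3^× (unit); v_3(x) = 0

ℤ_3 = {x ∈ ℚ_3 : v_3(x) ≥ 0} and ℤ_3^× = {x ∈ ℤ_3 : v_3(x) = 0}. Here v_3(1/46) = v_3(num) − v_3(den) = 0; compare against these criteria.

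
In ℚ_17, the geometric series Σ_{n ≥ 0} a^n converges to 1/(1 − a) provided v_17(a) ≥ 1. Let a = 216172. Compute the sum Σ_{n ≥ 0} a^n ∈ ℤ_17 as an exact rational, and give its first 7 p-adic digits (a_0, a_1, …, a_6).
Σ a^n = 1/(1 − a) = -1/216171;  first 7 digits = (1, 0, 0, 10, 2, 0, 15)

v_17(a) = 3 ≥ 1, so the series converges in ℤ_17 to 1/(1 − a) = 1/(1 − 216172) = -1/216171. Expand this rational in ℤ_17: compute digits iteratively via d_i = x_i mod 17, x_{i+1} = (x_i − d_i)/17. The first 7 digits are (1, 0, 0, 10, 2, 0, 15).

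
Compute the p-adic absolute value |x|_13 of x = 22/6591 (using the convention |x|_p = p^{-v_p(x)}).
|22/6591|_13 = 2197

Step 1 — compute v_13(x) by factoring powers of 13 out of the numerator and denominator: v_13(22/6591) = -3. Step 2 — apply |x|_p = p^{-v_p(x)} = 13^{3} = 2197.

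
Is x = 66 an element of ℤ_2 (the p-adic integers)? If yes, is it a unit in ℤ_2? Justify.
x ∈ ℤ_2 but not a unit; v_2(x) = 1 > 0

ℤ_2 = {x ∈ ℚ_2 : v_2(x) ≥ 0} and ℤ_2^× = {x ∈ ℤ_2 : v_2(x) = 0}. Here v_2(66) = v_2(num) − v_2(den) = 1; compare against these criteria.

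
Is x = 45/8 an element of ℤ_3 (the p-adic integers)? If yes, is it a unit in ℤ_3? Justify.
x ∈ ℤ_3 but not a unit; v_3(x) = 2 > 0

ℤ_3 = {x ∈ ℚ_3 : v_3(x) ≥ 0} and ℤ_3^× = {x ∈ ℤ_3 : v_3(x) = 0}. Here v_3(45/8) = v_3(num) − v_3(den) = 2; compare against these criteria.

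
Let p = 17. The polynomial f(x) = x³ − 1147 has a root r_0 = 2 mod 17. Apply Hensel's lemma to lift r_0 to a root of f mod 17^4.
r_3 = 36824 (mod 83521)

Hensel: r_{i+1} = r_i − f(r_i)/f′(r_i) mod 17^{i+2}, where f′(x) = 3x². Iterate:
  r_0 = 2 (mod 17)
  r_1 = 121 (mod 289)
  r_2 = 2433 (mod 4913)
  r_3 = 36824 (mod 83521)
Final: r = 36824 with f(r) ≡ 0 mod 17^4.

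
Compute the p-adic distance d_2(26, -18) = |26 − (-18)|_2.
d_2(26, -18) = 1/4

Step 1 — x − y = 26 − (-18) = 44. Step 2 — v_2(44) = 2 (factor: 44 = (2^2 · 11); the sign does not affect v_p). Step 3 — |x − y|_2 = 2^{-2} = 1/4.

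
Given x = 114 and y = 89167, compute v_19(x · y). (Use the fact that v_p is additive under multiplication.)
v_19(10165038) = 4

v_p(x) = 1 (factor: 114 = 19^1 · 6); v_p(y) = 3 (factor: 89167 = 19^3 · 13). Additivity: v_p(xy) = v_p(x) + v_p(y) = 1 + 3 = 4. (Direct check: xy = 10165038 = 19^4 · (78).)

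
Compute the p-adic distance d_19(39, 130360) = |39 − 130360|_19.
d_19(39, 130360) = 1/130321

Step 1 — x − y = 39 − 130360 = -130321. Step 2 — v_19(-130321) = 4 (factor: -130321 = −(19^4 · 1); the sign does not affect v_p). Step 3 — |x − y|_19 = 19^{-4} = 1/130321.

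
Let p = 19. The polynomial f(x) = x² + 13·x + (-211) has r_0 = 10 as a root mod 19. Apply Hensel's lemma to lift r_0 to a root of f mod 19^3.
r_2 = 5862 (mod 6859)

Hensel: r_{i+1} = r_i − f(r_i)·(f′(r_i))^{-1} mod 19^{i+2}, f′(x) = 2x + 13. Iterate:
  r_0 = 10 (mod 19)
  r_1 = 86 (mod 361)
  r_2 = 5862 (mod 6859)
Final: r = 5862 satisfies f(r) ≡ 0 mod 19^3.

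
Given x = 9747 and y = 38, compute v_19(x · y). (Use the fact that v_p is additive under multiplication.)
v_19(370386) = 3

v_p(x) = 2 (factor: 9747 = 19^2 · 27); v_p(y) = 1 (factor: 38 = 19^1 · 2). Additivity: v_p(xy) = v_p(x) + v_p(y) = 2 + 1 = 3. (Direct check: xy = 370386 = 19^3 · (54).)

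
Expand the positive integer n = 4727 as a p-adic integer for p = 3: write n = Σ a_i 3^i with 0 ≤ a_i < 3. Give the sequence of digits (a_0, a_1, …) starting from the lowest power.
(a_0, a_1, …) = (2, 0, 0, 1, 1, 1, 0, 2)

Repeated division by 3 gives the digits low-to-high: 4727 = 2 + 1·3^3 + 1·3^4 + 1·3^5 + 2·3^7. Digit sequence: (2, 0, 0, 1, 1, 1, 0, 2).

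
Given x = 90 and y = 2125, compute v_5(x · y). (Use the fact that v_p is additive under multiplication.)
v_5(191250) = 4

v_p(x) = 1 (factor: 90 = 5^1 · 18); v_p(y) = 3 (factor: 2125 = 5^3 · 17). Additivity: v_p(xy) = v_p(x) + v_p(y) = 1 + 3 = 4. (Direct check: xy = 191250 = 5^4 · (306).)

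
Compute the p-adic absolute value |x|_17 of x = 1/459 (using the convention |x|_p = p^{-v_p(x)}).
|1/459|_17 = 17

Step 1 — compute v_17(x) by factoring powers of 17 out of the numerator and denominator: v_17(1/459) = -1. Step 2 — apply |x|_p = p^{-v_p(x)} = 17^{1} = 17.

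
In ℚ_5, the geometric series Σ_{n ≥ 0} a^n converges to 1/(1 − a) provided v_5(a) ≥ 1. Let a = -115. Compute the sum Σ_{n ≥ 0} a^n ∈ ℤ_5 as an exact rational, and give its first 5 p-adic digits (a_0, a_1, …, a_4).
Σ a^n = 1/(1 − a) = 1/116;  first 5 digits = (1, 2, 4, 2, 3)

v_5(a) = 1 ≥ 1, so the series converges in ℤ_5 to 1/(1 − a) = 1/(1 − (-115)) = 1/116. Expand this rational in ℤ_5: compute digits iteratively via d_i = x_i mod 5, x_{i+1} = (x_i − d_i)/5. The first 5 digits are (1, 2, 4, 2, 3).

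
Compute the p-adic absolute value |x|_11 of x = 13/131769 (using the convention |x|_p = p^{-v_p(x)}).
|13/131769|_11 = 14641

Step 1 — compute v_11(x) by factoring powers of 11 out of the numerator and denominator: v_11(13/131769) = -4. Step 2 — apply |x|_p = p^{-v_p(x)} = 11^{4} = 14641.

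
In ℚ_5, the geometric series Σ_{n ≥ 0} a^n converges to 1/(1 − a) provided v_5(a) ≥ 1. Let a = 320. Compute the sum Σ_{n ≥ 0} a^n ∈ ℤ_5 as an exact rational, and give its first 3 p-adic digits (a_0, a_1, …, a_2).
Σ a^n = 1/(1 − a) = -1/319;  first 3 digits = (1, 4, 3)

v_5(a) = 1 ≥ 1, so the series converges in ℤ_5 to 1/(1 − a) = 1/(1 − 320) = -1/319. Expand this rational in ℤ_5: compute digits iteratively via d_i = x_i mod 5, x_{i+1} = (x_i − d_i)/5. The first 3 digits are (1, 4, 3).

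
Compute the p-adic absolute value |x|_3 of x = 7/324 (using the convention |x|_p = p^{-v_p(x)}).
|7/324|_3 = 81

Step 1 — compute v_3(x) by factoring powers of 3 out of the numerator and denominator: v_3(7/324) = -4. Step 2 — apply |x|_p = p^{-v_p(x)} = 3^{4} = 81.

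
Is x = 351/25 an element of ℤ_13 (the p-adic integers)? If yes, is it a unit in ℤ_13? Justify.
x ∈ ℤ_13 but not a unit; v_13(x) = 1 > 0

ℤ_13 = {x ∈ ℚ_13 : v_13(x) ≥ 0} and ℤ_13^× = {x ∈ ℤ_13 : v_13(x) = 0}. Here v_13(351/25) = v_13(num) − v_13(den) = 1; compare against these criteria.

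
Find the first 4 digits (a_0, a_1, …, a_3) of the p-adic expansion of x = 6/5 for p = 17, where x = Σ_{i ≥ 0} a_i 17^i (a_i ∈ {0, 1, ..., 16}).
(a_0, …, a_3) = (8, 3, 10, 13)

v_17(6/5) = 0 (numerator and denominator both coprime to 17), so x ∈ ℤ_17^×. Compute digits iteratively via a_i = x_i mod 17, x_{i+1} = (x_i − a_i)/17, with x_0 = x:
  x_0 = 6/5;  a_0 = 8;  x_1 = (x_0 − 8)/17 = -2/5
  x_1 = -2/5;  a_1 = 3;  x_2 = (x_1 − 3)/17 = -1/5
  x_2 = -1/5;  a_2 = 10;  x_3 = (x_2 − 10)/17 = -3/5
  x_3 = -3/5;  a_3 = 13;  x_4 = (x_3 − 13)/17 = -4/5
Digits: (8, 3, 10, 13).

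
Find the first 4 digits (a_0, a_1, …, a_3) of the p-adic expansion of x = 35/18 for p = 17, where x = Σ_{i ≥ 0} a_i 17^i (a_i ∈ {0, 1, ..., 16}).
(a_0, …, a_3) = (1, 1, 16, 0)

v_17(35/18) = 0 (numerator and denominator both coprime to 17), so x ∈ ℤ_17^×. Compute digits iteratively via a_i = x_i mod 17, x_{i+1} = (x_i − a_i)/17, with x_0 = x:
  x_0 = 35/18;  a_0 = 1;  x_1 = (x_0 − 1)/17 = 1/18
  x_1 = 1/18;  a_1 = 1;  x_2 = (x_1 − 1)/17 = -1/18
  x_2 = -1/18;  a_2 = 16;  x_3 = (x_2 − 16)/17 = -17/18
  x_3 = -17/18;  a_3 = 0;  x_4 = (x_3 − 0)/17 = -1/18
Digits: (1, 1, 16, 0).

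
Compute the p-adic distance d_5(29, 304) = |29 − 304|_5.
d_5(29, 304) = 1/25

Step 1 — x − y = 29 − 304 = -275. Step 2 — v_5(-275) = 2 (factor: -275 = −(5^2 · 11); the sign does not affect v_p). Step 3 — |x − y|_5 = 5^{-2} = 1/25.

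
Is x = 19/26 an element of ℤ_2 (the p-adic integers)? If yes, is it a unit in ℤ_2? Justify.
x ∉ ℤ_2 (v_2(x) = -1 < 0)

ℤ_2 = {x ∈ ℚ_2 : v_2(x) ≥ 0} and ℤ_2^× = {x ∈ ℤ_2 : v_2(x) = 0}. Here v_2(19/26) = v_2(num) − v_2(den) = -1; compare against these criteria.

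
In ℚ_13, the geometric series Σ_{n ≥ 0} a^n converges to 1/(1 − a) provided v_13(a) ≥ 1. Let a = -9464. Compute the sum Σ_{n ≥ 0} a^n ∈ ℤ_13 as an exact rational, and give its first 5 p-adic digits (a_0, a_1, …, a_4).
Σ a^n = 1/(1 − a) = 1/9465;  first 5 digits = (1, 0, 9, 8, 2)

v_13(a) = 2 ≥ 1, so the series converges in ℤ_13 to 1/(1 − a) = 1/(1 − (-9464)) = 1/9465. Expand this rational in ℤ_13: compute digits iteratively via d_i = x_i mod 13, x_{i+1} = (x_i − d_i)/13. The first 5 digits are (1, 0, 9, 8, 2).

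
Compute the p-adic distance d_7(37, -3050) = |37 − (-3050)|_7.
d_7(37, -3050) = 1/343

Step 1 — x − y = 37 − (-3050) = 3087. Step 2 — v_7(3087) = 3 (factor: 3087 = (7^3 · 9); the sign does not affect v_p). Step 3 — |x − y|_7 = 7^{-3} = 1/343.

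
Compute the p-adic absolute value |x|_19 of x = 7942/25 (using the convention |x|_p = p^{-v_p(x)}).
|7942/25|_19 = 1/361

Step 1 — compute v_19(x) by factoring powers of 19 out of the numerator and denominator: v_19(7942/25) = 2. Step 2 — apply |x|_p = p^{-v_p(x)} = 19^{-2} = 1/361.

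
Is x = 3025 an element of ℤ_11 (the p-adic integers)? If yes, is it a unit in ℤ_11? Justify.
x ∈ ℤ_11 but not a unit; v_11(x) = 2 > 0

ℤ_11 = {x ∈ ℚ_11 : v_11(x) ≥ 0} and ℤ_11^× = {x ∈ ℤ_11 : v_11(x) = 0}. Here v_11(3025) = v_11(num) − v_11(den) = 2; compare against these criteria.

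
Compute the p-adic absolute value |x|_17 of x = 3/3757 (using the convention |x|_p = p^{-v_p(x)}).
|3/3757|_17 = 289

Step 1 — compute v_17(x) by factoring powers of 17 out of the numerator and denominator: v_17(3/3757) = -2. Step 2 — apply |x|_p = p^{-v_p(x)} = 17^{2} = 289.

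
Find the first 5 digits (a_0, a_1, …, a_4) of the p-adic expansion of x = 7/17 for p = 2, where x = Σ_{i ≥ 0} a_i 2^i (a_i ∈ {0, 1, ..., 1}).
(a_0, …, a_4) = (1, 1, 1, 0, 1)

v_2(7/17) = 0 (numerator and denominator both coprime to 2), so x ∈ ℤ_2^×. Compute digits iteratively via a_i = x_i mod 2, x_{i+1} = (x_i − a_i)/2, with x_0 = x:
  x_0 = 7/17;  a_0 = 1;  x_1 = (x_0 − 1)/2 = -5/17
  x_1 = -5/17;  a_1 = 1;  x_2 = (x_1 − 1)/2 = -11/17
  x_2 = -11/17;  a_2 = 1;  x_3 = (x_2 − 1)/2 = -14/17
  x_3 = -14/17;  a_3 = 0;  x_4 = (x_3 − 0)/2 = -7/17
  x_4 = -7/17;  a_4 = 1;  x_5 = (x_4 − 1)/2 = -12/17
Digits: (1, 1, 1, 0, 1).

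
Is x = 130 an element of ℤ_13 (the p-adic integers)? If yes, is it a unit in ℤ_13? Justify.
x ∈ ℤ_13 but not a unit; v_13(x) = 1 > 0

ℤ_13 = {x ∈ ℚ_13 : v_13(x) ≥ 0} and ℤ_13^× = {x ∈ ℤ_13 : v_13(x) = 0}. Here v_13(130) = v_13(num) − v_13(den) = 1; compare against these criteria.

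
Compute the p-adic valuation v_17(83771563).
v_17(83771563) = 5

v_17(n) is the largest exponent k such that 17^k divides n. Factor out: 83771563 = 17^5 · 59. (Sign doesn't affect v_p.) So v_17(83771563) = 5.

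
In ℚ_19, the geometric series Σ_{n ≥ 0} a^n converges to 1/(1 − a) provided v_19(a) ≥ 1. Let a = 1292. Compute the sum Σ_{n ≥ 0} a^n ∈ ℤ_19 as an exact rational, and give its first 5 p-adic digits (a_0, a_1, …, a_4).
Σ a^n = 1/(1 − a) = -1/1291;  first 5 digits = (1, 11, 10, 16, 4)

v_19(a) = 1 ≥ 1, so the series converges in ℤ_19 to 1/(1 − a) = 1/(1 − 1292) = -1/1291. Expand this rational in ℤ_19: compute digits iteratively via d_i = x_i mod 19, x_{i+1} = (x_i − d_i)/19. The first 5 digits are (1, 11, 10, 16, 4).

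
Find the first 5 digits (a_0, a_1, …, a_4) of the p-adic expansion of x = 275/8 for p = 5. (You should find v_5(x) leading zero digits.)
(a_0, …, a_4) = (0, 0, 2, 3, 0)

v_5(275/8) = 2, so a_0 = ... = a_1 = 0. Factor out: x = 5^2 · u with u = 11/8 a unit in ℤ_5. Expand u iteratively via a_{v+i} = u_i mod 5, u_{i+1} = (u_i − a_{v+i})/5:
  u_0 = 11/8;  a_2 = 2;  u_1 = (u_0 − 2)/5 = -1/8
  u_1 = -1/8;  a_3 = 3;  u_2 = (u_1 − 3)/5 = -5/8
  u_2 = -5/8;  a_4 = 0;  u_3 = (u_2 − 0)/5 = -1/8
Digits: (0, 0, 2, 3, 0).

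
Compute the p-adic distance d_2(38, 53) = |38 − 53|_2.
d_2(38, 53) = 1

Step 1 — x − y = 38 − 53 = -15. Step 2 — v_2(-15) = 0 (factor: -15 = −(2^0 · 15); the sign does not affect v_p). Step 3 — |x − y|_2 = 2^{0} = 1.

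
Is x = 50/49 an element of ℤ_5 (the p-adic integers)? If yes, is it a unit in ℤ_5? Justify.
x ∈ ℤ_5 but not a unit; v_5(x) = 2 > 0

ℤ_5 = {x ∈ ℚ_5 : v_5(x) ≥ 0} and ℤ_5^× = {x ∈ ℤ_5 : v_5(x) = 0}. Here v_5(50/49) = v_5(num) − v_5(den) = 2; compare against these criteria.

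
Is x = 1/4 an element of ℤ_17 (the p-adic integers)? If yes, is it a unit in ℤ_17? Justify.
x ∈ ℤ_17^× (unit); v_17(x) = 0

ℤ_17 = {x ∈ ℚ_17 : v_17(x) ≥ 0} and ℤ_17^× = {x ∈ ℤ_17 : v_17(x) = 0}. Here v_17(1/4) = v_17(num) − v_17(den) = 0; compare against these criteria.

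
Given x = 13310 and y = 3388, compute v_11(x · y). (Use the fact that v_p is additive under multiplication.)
v_11(45094280) = 5

v_p(x) = 3 (factor: 13310 = 11^3 · 10); v_p(y) = 2 (factor: 3388 = 11^2 · 28). Additivity: v_p(xy) = v_p(x) + v_p(y) = 3 + 2 = 5. (Direct check: xy = 45094280 = 11^5 · (280).)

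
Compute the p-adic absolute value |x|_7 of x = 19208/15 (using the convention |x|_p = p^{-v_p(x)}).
|19208/15|_7 = 1/2401

Step 1 — compute v_7(x) by factoring powers of 7 out of the numerator and denominator: v_7(19208/15) = 4. Step 2 — apply |x|_p = p^{-v_p(x)} = 7^{-4} = 1/2401.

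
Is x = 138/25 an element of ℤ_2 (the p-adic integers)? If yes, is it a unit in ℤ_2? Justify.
x ∈ ℤ_2 but not a unit; v_2(x) = 1 > 0

ℤ_2 = {x ∈ ℚ_2 : v_2(x) ≥ 0} and ℤ_2^× = {x ∈ ℤ_2 : v_2(x) = 0}. Here v_2(138/25) = v_2(num) − v_2(den) = 1; compare against these criteria.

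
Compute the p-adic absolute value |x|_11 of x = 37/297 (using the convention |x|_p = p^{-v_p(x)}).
|37/297|_11 = 11

Step 1 — compute v_11(x) by factoring powers of 11 out of the numerator and denominator: v_11(37/297) = -1. Step 2 — apply |x|_p = p^{-v_p(x)} = 11^{1} = 11.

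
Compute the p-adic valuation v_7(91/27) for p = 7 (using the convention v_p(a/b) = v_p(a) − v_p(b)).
v_7(91/27) = 1

Factor powers of 7 from the numerator and denominator of the reduced fraction: 91 = 7^1 · 13 and 27 = 7^0 · 27. Apply v_p(a/b) = v_p(a) − v_p(b): v_7(91/27) = 1 − 0 = 1.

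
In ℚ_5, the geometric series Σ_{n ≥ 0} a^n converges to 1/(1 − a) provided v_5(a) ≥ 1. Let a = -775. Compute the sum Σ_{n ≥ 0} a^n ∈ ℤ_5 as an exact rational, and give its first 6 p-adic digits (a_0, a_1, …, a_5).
Σ a^n = 1/(1 − a) = 1/776;  first 6 digits = (1, 0, 4, 3, 4, 1)

v_5(a) = 2 ≥ 1, so the series converges in ℤ_5 to 1/(1 − a) = 1/(1 − (-775)) = 1/776. Expand this rational in ℤ_5: compute digits iteratively via d_i = x_i mod 5, x_{i+1} = (x_i − d_i)/5. The first 6 digits are (1, 0, 4, 3, 4, 1).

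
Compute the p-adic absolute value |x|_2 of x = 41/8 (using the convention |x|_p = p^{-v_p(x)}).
|41/8|_2 = 8

Step 1 — compute v_2(x) by factoring powers of 2 out of the numerator and denominator: v_2(41/8) = -3. Step 2 — apply |x|_p = p^{-v_p(x)} = 2^{3} = 8.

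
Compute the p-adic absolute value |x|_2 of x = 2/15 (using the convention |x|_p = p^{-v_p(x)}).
|2/15|_2 = 1/2

Step 1 — compute v_2(x) by factoring powers of 2 out of the numerator and denominator: v_2(2/15) = 1. Step 2 — apply |x|_p = p^{-v_p(x)} = 2^{-1} = 1/2.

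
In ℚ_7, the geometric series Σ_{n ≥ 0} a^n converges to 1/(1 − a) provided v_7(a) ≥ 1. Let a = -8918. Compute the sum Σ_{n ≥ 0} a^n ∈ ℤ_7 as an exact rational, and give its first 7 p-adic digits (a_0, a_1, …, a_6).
Σ a^n = 1/(1 − a) = 1/8919;  first 7 digits = (1, 0, 0, 2, 3, 6, 3)

v_7(a) = 3 ≥ 1, so the series converges in ℤ_7 to 1/(1 − a) = 1/(1 − (-8918)) = 1/8919. Expand this rational in ℤ_7: compute digits iteratively via d_i = x_i mod 7, x_{i+1} = (x_i − d_i)/7. The first 7 digits are (1, 0, 0, 2, 3, 6, 3).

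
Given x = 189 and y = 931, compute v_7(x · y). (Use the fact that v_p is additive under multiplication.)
v_7(175959) = 3

v_p(x) = 1 (factor: 189 = 7^1 · 27); v_p(y) = 2 (factor: 931 = 7^2 · 19). Additivity: v_p(xy) = v_p(x) + v_p(y) = 1 + 2 = 3. (Direct check: xy = 175959 = 7^3 · (513).)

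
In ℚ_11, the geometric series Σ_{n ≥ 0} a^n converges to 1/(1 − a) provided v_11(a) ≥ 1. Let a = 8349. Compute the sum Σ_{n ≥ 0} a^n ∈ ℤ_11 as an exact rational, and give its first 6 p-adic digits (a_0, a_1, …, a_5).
Σ a^n = 1/(1 − a) = -1/8348;  first 6 digits = (1, 0, 3, 6, 9, 3)

v_11(a) = 2 ≥ 1, so the series converges in ℤ_11 to 1/(1 − a) = 1/(1 − 8349) = -1/8348. Expand this rational in ℤ_11: compute digits iteratively via d_i = x_i mod 11, x_{i+1} = (x_i − d_i)/11. The first 6 digits are (1, 0, 3, 6, 9, 3).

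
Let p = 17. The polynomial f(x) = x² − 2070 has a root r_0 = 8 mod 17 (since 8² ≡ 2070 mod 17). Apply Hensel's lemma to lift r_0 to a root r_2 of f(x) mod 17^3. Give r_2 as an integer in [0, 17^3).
r_2 = 3493 (mod 4913)

Hensel's recurrence: r_{i+1} = r_i − f(r_i)·(f′(r_i))^{-1} mod 17^{i+2}, with f′(x) = 2x. Iterate:
  r_0 = 8 (mod 17)
  r_1 = 25 (mod 289)
  r_2 = 3493 (mod 4913)
Final: r_2 = 3493, and one checks f(r_2) ≡ 0 mod 17^3.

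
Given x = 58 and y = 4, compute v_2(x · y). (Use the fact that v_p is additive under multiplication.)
v_2(232) = 3

v_p(x) = 1 (factor: 58 = 2^1 · 29); v_p(y) = 2 (factor: 4 = 2^2 · 1). Additivity: v_p(xy) = v_p(x) + v_p(y) = 1 + 2 = 3. (Direct check: xy = 232 = 2^3 · (29).)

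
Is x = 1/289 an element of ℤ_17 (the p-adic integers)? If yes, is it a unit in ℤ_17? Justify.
x ∉ ℤ_17 (v_17(x) = -2 < 0)

ℤ_17 = {x ∈ ℚ_17 : v_17(x) ≥ 0} and ℤ_17^× = {x ∈ ℤ_17 : v_17(x) = 0}. Here v_17(1/289) = v_17(num) − v_17(den) = -2; compare against these criteria.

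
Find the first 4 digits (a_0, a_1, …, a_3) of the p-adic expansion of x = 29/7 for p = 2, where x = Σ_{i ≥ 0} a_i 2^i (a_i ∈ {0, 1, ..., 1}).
(a_0, …, a_3) = (1, 1, 0, 1)

v_2(29/7) = 0 (numerator and denominator both coprime to 2), so x ∈ ℤ_2^×. Compute digits iteratively via a_i = x_i mod 2, x_{i+1} = (x_i − a_i)/2, with x_0 = x:
  x_0 = 29/7;  a_0 = 1;  x_1 = (x_0 − 1)/2 = 11/7
  x_1 = 11/7;  a_1 = 1;  x_2 = (x_1 − 1)/2 = 2/7
  x_2 = 2/7;  a_2 = 0;  x_3 = (x_2 − 0)/2 = 1/7
  x_3 = 1/7;  a_3 = 1;  x_4 = (x_3 − 1)/2 = -3/7
Digits: (1, 1, 0, 1).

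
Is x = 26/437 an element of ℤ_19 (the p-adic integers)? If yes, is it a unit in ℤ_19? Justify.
x ∉ ℤ_19 (v_19(x) = -1 < 0)

ℤ_19 = {x ∈ ℚ_19 : v_19(x) ≥ 0} and ℤ_19^× = {x ∈ ℤ_19 : v_19(x) = 0}. Here v_19(26/437) = v_19(num) − v_19(den) = -1; compare against these criteria.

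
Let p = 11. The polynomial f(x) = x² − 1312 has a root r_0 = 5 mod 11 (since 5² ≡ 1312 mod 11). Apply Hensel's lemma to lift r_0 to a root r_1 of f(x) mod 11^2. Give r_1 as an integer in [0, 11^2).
r_1 = 49 (mod 121)

Hensel's recurrence: r_{i+1} = r_i − f(r_i)·(f′(r_i))^{-1} mod 11^{i+2}, with f′(x) = 2x. Iterate:
  r_0 = 5 (mod 11)
  r_1 = 49 (mod 121)
Final: r_1 = 49, and one checks f(r_1) ≡ 0 mod 11^2.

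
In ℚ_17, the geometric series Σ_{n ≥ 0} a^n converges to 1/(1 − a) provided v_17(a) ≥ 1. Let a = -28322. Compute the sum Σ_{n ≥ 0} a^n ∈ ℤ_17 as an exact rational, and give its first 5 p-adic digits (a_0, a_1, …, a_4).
Σ a^n = 1/(1 − a) = 1/28323;  first 5 digits = (1, 0, 4, 11, 15)

v_17(a) = 2 ≥ 1, so the series converges in ℤ_17 to 1/(1 − a) = 1/(1 − (-28322)) = 1/28323. Expand this rational in ℤ_17: compute digits iteratively via d_i = x_i mod 17, x_{i+1} = (x_i − d_i)/17. The first 5 digits are (1, 0, 4, 11, 15).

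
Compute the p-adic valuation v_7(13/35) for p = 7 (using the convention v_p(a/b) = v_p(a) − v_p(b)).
v_7(13/35) = -1

Factor powers of 7 from the numerator and denominator of the reduced fraction: 13 = 7^0 · 13 and 35 = 7^1 · 5. Apply v_p(a/b) = v_p(a) − v_p(b): v_7(13/35) = 0 − 1 = -1.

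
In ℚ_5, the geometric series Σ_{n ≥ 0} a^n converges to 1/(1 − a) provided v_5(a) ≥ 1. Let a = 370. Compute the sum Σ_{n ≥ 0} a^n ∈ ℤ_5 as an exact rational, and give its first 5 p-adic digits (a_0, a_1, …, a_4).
Σ a^n = 1/(1 − a) = -1/369;  first 5 digits = (1, 4, 0, 2, 0)

v_5(a) = 1 ≥ 1, so the series converges in ℤ_5 to 1/(1 − a) = 1/(1 − 370) = -1/369. Expand this rational in ℤ_5: compute digits iteratively via d_i = x_i mod 5, x_{i+1} = (x_i − d_i)/5. The first 5 digits are (1, 4, 0, 2, 0).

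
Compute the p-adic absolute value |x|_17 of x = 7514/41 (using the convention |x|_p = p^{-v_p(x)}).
|7514/41|_17 = 1/289

Step 1 — compute v_17(x) by factoring powers of 17 out of the numerator and denominator: v_17(7514/41) = 2. Step 2 — apply |x|_p = p^{-v_p(x)} = 17^{-2} = 1/289.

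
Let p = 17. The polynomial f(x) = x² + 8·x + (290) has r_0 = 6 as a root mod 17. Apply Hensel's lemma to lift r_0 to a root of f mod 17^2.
r_1 = 74 (mod 289)

Hensel: r_{i+1} = r_i − f(r_i)·(f′(r_i))^{-1} mod 17^{i+2}, f′(x) = 2x + 8. Iterate:
  r_0 = 6 (mod 17)
  r_1 = 74 (mod 289)
Final: r = 74 satisfies f(r) ≡ 0 mod 17^2.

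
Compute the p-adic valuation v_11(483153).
v_11(483153) = 5

v_11(n) is the largest exponent k such that 11^k divides n. Factor out: 483153 = 11^5 · 3. (Sign doesn't affect v_p.) So v_11(483153) = 5.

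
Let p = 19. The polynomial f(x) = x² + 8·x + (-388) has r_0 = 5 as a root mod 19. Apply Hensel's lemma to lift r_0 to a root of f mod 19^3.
r_2 = 1848 (mod 6859)

Hensel: r_{i+1} = r_i − f(r_i)·(f′(r_i))^{-1} mod 19^{i+2}, f′(x) = 2x + 8. Iterate:
  r_0 = 5 (mod 19)
  r_1 = 43 (mod 361)
  r_2 = 1848 (mod 6859)
Final: r = 1848 satisfies f(r) ≡ 0 mod 19^3.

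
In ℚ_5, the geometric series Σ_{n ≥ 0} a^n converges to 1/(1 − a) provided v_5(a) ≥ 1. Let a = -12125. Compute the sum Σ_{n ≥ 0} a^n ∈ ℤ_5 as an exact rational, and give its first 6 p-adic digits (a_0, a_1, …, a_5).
Σ a^n = 1/(1 − a) = 1/12126;  first 6 digits = (1, 0, 0, 3, 0, 1)

v_5(a) = 3 ≥ 1, so the series converges in ℤ_5 to 1/(1 − a) = 1/(1 − (-12125)) = 1/12126. Expand this rational in ℤ_5: compute digits iteratively via d_i = x_i mod 5, x_{i+1} = (x_i − d_i)/5. The first 6 digits are (1, 0, 0, 3, 0, 1).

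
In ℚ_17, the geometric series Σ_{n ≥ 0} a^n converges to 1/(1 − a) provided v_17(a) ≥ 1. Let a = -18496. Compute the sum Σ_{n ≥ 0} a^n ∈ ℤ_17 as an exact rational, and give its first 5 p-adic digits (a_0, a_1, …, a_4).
Σ a^n = 1/(1 − a) = 1/18497;  first 5 digits = (1, 0, 4, 13, 15)

v_17(a) = 2 ≥ 1, so the series converges in ℤ_17 to 1/(1 − a) = 1/(1 − (-18496)) = 1/18497. Expand this rational in ℤ_17: compute digits iteratively via d_i = x_i mod 17, x_{i+1} = (x_i − d_i)/17. The first 5 digits are (1, 0, 4, 13, 15).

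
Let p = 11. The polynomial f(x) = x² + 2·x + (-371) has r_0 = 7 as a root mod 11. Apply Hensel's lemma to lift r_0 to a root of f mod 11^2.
r_1 = 117 (mod 121)

Hensel: r_{i+1} = r_i − f(r_i)·(f′(r_i))^{-1} mod 11^{i+2}, f′(x) = 2x + 2. Iterate:
  r_0 = 7 (mod 11)
  r_1 = 117 (mod 121)
Final: r = 117 satisfies f(r) ≡ 0 mod 11^2.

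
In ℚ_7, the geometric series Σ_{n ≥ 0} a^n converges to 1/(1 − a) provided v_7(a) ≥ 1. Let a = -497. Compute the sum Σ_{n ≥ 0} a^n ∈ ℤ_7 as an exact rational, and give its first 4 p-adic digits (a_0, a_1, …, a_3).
Σ a^n = 1/(1 − a) = 1/498;  first 4 digits = (1, 6, 4, 3)

v_7(a) = 1 ≥ 1, so the series converges in ℤ_7 to 1/(1 − a) = 1/(1 − (-497)) = 1/498. Expand this rational in ℤ_7: compute digits iteratively via d_i = x_i mod 7, x_{i+1} = (x_i − d_i)/7. The first 4 digits are (1, 6, 4, 3).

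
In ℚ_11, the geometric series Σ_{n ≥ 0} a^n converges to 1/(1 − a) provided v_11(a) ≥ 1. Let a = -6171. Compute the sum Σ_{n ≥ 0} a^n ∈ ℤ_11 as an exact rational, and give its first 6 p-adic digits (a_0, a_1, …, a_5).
Σ a^n = 1/(1 − a) = 1/6172;  first 6 digits = (1, 0, 4, 6, 4, 5)

v_11(a) = 2 ≥ 1, so the series converges in ℤ_11 to 1/(1 − a) = 1/(1 − (-6171)) = 1/6172. Expand this rational in ℤ_11: compute digits iteratively via d_i = x_i mod 11, x_{i+1} = (x_i − d_i)/11. The first 6 digits are (1, 0, 4, 6, 4, 5).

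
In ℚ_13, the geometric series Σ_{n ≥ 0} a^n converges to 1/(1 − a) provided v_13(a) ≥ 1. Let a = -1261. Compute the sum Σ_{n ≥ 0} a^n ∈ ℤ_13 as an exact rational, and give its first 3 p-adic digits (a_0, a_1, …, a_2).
Σ a^n = 1/(1 − a) = 1/1262;  first 3 digits = (1, 7, 2)

v_13(a) = 1 ≥ 1, so the series converges in ℤ_13 to 1/(1 − a) = 1/(1 − (-1261)) = 1/1262. Expand this rational in ℤ_13: compute digits iteratively via d_i = x_i mod 13, x_{i+1} = (x_i − d_i)/13. The first 3 digits are (1, 7, 2).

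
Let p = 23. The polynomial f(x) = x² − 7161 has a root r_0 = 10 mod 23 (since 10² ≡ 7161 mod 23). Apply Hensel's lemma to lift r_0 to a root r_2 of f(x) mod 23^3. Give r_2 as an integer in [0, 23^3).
r_2 = 7002 (mod 12167)

Hensel's recurrence: r_{i+1} = r_i − f(r_i)·(f′(r_i))^{-1} mod 23^{i+2}, with f′(x) = 2x. Iterate:
  r_0 = 10 (mod 23)
  r_1 = 125 (mod 529)
  r_2 = 7002 (mod 12167)
Final: r_2 = 7002, and one checks f(r_2) ≡ 0 mod 23^3.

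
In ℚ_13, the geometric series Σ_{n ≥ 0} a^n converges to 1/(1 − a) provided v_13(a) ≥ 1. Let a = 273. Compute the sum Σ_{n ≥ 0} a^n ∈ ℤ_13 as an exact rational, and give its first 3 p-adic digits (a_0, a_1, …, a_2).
Σ a^n = 1/(1 − a) = -1/272;  first 3 digits = (1, 8, 0)

v_13(a) = 1 ≥ 1, so the series converges in ℤ_13 to 1/(1 − a) = 1/(1 − 273) = -1/272. Expand this rational in ℤ_13: compute digits iteratively via d_i = x_i mod 13, x_{i+1} = (x_i − d_i)/13. The first 3 digits are (1, 8, 0).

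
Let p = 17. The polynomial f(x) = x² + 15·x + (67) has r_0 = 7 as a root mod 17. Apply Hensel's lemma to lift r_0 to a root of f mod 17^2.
r_1 = 109 (mod 289)

Hensel: r_{i+1} = r_i − f(r_i)·(f′(r_i))^{-1} mod 17^{i+2}, f′(x) = 2x + 15. Iterate:
  r_0 = 7 (mod 17)
  r_1 = 109 (mod 289)
Final: r = 109 satisfies f(r) ≡ 0 mod 17^2.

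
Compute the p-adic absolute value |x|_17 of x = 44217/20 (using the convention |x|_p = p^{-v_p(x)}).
|44217/20|_17 = 1/4913

Step 1 — compute v_17(x) by factoring powers of 17 out of the numerator and denominator: v_17(44217/20) = 3. Step 2 — apply |x|_p = p^{-v_p(x)} = 17^{-3} = 1/4913.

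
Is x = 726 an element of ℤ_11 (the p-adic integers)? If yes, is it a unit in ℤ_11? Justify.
x ∈ ℤ_11 but not a unit; v_11(x) = 2 > 0

ℤ_11 = {x ∈ ℚ_11 : v_11(x) ≥ 0} and ℤ_11^× = {x ∈ ℤ_11 : v_11(x) = 0}. Here v_11(726) = v_11(num) − v_11(den) = 2; compare against these criteria.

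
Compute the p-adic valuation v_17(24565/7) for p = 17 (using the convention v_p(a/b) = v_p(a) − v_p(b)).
v_17(24565/7) = 3

Factor powers of 17 from the numerator and denominator of the reduced fraction: 24565 = 17^3 · 5 and 7 = 17^0 · 7. Apply v_p(a/b) = v_p(a) − v_p(b): v_17(24565/7) = 3 − 0 = 3.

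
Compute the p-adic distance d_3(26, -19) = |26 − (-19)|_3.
d_3(26, -19) = 1/9

Step 1 — x − y = 26 − (-19) = 45. Step 2 — v_3(45) = 2 (factor: 45 = (3^2 · 5); the sign does not affect v_p). Step 3 — |x − y|_3 = 3^{-2} = 1/9.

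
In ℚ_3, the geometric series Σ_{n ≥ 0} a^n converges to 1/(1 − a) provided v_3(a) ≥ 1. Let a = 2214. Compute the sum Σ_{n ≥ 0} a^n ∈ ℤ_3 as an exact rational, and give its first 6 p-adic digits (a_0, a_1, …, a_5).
Σ a^n = 1/(1 − a) = -1/2213;  first 6 digits = (1, 0, 0, 1, 0, 0)

v_3(a) = 3 ≥ 1, so the series converges in ℤ_3 to 1/(1 − a) = 1/(1 − 2214) = -1/2213. Expand this rational in ℤ_3: compute digits iteratively via d_i = x_i mod 3, x_{i+1} = (x_i − d_i)/3. The first 6 digits are (1, 0, 0, 1, 0, 0).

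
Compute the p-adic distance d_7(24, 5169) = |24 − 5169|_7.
d_7(24, 5169) = 1/343

Step 1 — x − y = 24 − 5169 = -5145. Step 2 — v_7(-5145) = 3 (factor: -5145 = −(7^3 · 15); the sign does not affect v_p). Step 3 — |x − y|_7 = 7^{-3} = 1/343.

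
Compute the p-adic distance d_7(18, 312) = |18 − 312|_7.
d_7(18, 312) = 1/49

Step 1 — x − y = 18 − 312 = -294. Step 2 — v_7(-294) = 2 (factor: -294 = −(7^2 · 6); the sign does not affect v_p). Step 3 — |x − y|_7 = 7^{-2} = 1/49.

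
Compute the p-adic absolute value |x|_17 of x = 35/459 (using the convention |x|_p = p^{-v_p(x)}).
|35/459|_17 = 17

Step 1 — compute v_17(x) by factoring powers of 17 out of the numerator and denominator: v_17(35/459) = -1. Step 2 — apply |x|_p = p^{-v_p(x)} = 17^{1} = 17.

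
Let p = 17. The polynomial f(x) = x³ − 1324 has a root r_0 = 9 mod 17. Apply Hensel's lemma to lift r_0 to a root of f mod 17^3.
r_2 = 4463 (mod 4913)

Hensel: r_{i+1} = r_i − f(r_i)/f′(r_i) mod 17^{i+2}, where f′(x) = 3x². Iterate:
  r_0 = 9 (mod 17)
  r_1 = 128 (mod 289)
  r_2 = 4463 (mod 4913)
Final: r = 4463 with f(r) ≡ 0 mod 17^3.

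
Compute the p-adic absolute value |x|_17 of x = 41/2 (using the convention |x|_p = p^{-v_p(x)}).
|41/2|_17 = 1

Step 1 — compute v_17(x) by factoring powers of 17 out of the numerator and denominator: v_17(41/2) = 0. Step 2 — apply |x|_p = p^{-v_p(x)} = 17^{0} = 1.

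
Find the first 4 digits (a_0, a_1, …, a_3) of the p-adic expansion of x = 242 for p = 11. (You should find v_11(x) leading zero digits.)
(a_0, …, a_3) = (0, 0, 2, 0)

v_11(242) = 2, so a_0 = ... = a_1 = 0. Factor out: x = 11^2 · u with u = 2 a unit in ℤ_11. Expand u iteratively via a_{v+i} = u_i mod 11, u_{i+1} = (u_i − a_{v+i})/11:
  u_0 = 2;  a_2 = 2;  u_1 = (u_0 − 2)/11 = 0
  u_1 = 0;  a_3 = 0;  u_2 = (u_1 − 0)/11 = 0
Digits: (0, 0, 2, 0).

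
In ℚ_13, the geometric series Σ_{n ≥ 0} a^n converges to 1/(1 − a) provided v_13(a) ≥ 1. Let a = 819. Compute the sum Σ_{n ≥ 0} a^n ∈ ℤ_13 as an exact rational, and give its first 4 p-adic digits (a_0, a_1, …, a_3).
Σ a^n = 1/(1 − a) = -1/818;  first 4 digits = (1, 11, 8, 11)

v_13(a) = 1 ≥ 1, so the series converges in ℤ_13 to 1/(1 − a) = 1/(1 − 819) = -1/818. Expand this rational in ℤ_13: compute digits iteratively via d_i = x_i mod 13, x_{i+1} = (x_i − d_i)/13. The first 4 digits are (1, 11, 8, 11).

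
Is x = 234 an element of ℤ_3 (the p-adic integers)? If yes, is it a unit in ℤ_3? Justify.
x ∈ ℤ_3 but not a unit; v_3(x) = 2 > 0

ℤ_3 = {x ∈ ℚ_3 : v_3(x) ≥ 0} and ℤ_3^× = {x ∈ ℤ_3 : v_3(x) = 0}. Here v_3(234) = v_3(num) − v_3(den) = 2; compare against these criteria.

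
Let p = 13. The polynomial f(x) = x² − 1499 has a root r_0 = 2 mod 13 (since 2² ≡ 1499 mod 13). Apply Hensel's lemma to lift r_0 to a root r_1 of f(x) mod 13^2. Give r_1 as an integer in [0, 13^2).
r_1 = 80 (mod 169)

Hensel's recurrence: r_{i+1} = r_i − f(r_i)·(f′(r_i))^{-1} mod 13^{i+2}, with f′(x) = 2x. Iterate:
  r_0 = 2 (mod 13)
  r_1 = 80 (mod 169)
Final: r_1 = 80, and one checks f(r_1) ≡ 0 mod 13^2.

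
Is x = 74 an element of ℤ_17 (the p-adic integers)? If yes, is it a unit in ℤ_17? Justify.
x ∈ ℤ_17^× (unit); v_17(x) = 0

ℤ_17 = {x ∈ ℚ_17 : v_17(x) ≥ 0} and ℤ_17^× = {x ∈ ℤ_17 : v_17(x) = 0}. Here v_17(74) = v_17(num) − v_17(den) = 0; compare against these criteria.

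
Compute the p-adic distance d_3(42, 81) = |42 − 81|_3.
d_3(42, 81) = 1/3

Step 1 — x − y = 42 − 81 = -39. Step 2 — v_3(-39) = 1 (factor: -39 = −(3^1 · 13); the sign does not affect v_p). Step 3 — |x − y|_3 = 3^{-1} = 1/3.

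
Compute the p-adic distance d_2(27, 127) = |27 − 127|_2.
d_2(27, 127) = 1/4

Step 1 — x − y = 27 − 127 = -100. Step 2 — v_2(-100) = 2 (factor: -100 = −(2^2 · 25); the sign does not affect v_p). Step 3 — |x − y|_2 = 2^{-2} = 1/4.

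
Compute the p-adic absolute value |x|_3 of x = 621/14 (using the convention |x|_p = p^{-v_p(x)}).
|621/14|_3 = 1/27

Step 1 — compute v_3(x) by factoring powers of 3 out of the numerator and denominator: v_3(621/14) = 3. Step 2 — apply |x|_p = p^{-v_p(x)} = 3^{-3} = 1/27.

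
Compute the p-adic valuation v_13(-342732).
v_13(-342732) = 4

v_13(n) is the largest exponent k such that 13^k divides n. Factor out: -342732 = -13^4 · 12. (Sign doesn't affect v_p.) So v_13(-342732) = 4.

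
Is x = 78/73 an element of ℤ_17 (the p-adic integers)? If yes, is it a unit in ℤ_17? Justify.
x ∈ ℤ_17^× (unit); v_17(x) = 0

ℤ_17 = {x ∈ ℚ_17 : v_17(x) ≥ 0} and ℤ_17^× = {x ∈ ℤ_17 : v_17(x) = 0}. Here v_17(78/73) = v_17(num) − v_17(den) = 0; compare against these criteria.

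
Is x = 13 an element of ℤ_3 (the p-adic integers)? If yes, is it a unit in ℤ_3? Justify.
x ∈ ℤ_3^× (unit); v_3(x) = 0

ℤ_3 = {x ∈ ℚ_3 : v_3(x) ≥ 0} and ℤ_3^× = {x ∈ ℤ_3 : v_3(x) = 0}. Here v_3(13) = v_3(num) − v_3(den) = 0; compare against these criteria.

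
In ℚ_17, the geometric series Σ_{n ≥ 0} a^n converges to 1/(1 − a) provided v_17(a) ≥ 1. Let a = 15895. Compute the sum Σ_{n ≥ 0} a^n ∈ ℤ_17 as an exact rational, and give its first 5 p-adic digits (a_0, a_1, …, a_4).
Σ a^n = 1/(1 − a) = -1/15894;  first 5 digits = (1, 0, 4, 3, 16)

v_17(a) = 2 ≥ 1, so the series converges in ℤ_17 to 1/(1 − a) = 1/(1 − 15895) = -1/15894. Expand this rational in ℤ_17: compute digits iteratively via d_i = x_i mod 17, x_{i+1} = (x_i − d_i)/17. The first 5 digits are (1, 0, 4, 3, 16).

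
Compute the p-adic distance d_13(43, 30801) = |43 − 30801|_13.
d_13(43, 30801) = 1/2197

Step 1 — x − y = 43 − 30801 = -30758. Step 2 — v_13(-30758) = 3 (factor: -30758 = −(13^3 · 14); the sign does not affect v_p). Step 3 — |x − y|_13 = 13^{-3} = 1/2197.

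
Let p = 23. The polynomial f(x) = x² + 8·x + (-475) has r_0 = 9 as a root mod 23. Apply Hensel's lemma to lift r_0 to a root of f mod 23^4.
r_3 = 27448 (mod 279841)

Hensel: r_{i+1} = r_i − f(r_i)·(f′(r_i))^{-1} mod 23^{i+2}, f′(x) = 2x + 8. Iterate:
  r_0 = 9 (mod 23)
  r_1 = 469 (mod 529)
  r_2 = 3114 (mod 12167)
  r_3 = 27448 (mod 279841)
Final: r = 27448 satisfies f(r) ≡ 0 mod 23^4.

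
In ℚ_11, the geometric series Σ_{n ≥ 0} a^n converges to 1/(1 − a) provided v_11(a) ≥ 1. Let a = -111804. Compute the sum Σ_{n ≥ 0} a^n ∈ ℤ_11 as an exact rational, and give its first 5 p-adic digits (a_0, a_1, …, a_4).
Σ a^n = 1/(1 − a) = 1/111805;  first 5 digits = (1, 0, 0, 4, 3)

v_11(a) = 3 ≥ 1, so the series converges in ℤ_11 to 1/(1 − a) = 1/(1 − (-111804)) = 1/111805. Expand this rational in ℤ_11: compute digits iteratively via d_i = x_i mod 11, x_{i+1} = (x_i − d_i)/11. The first 5 digits are (1, 0, 0, 4, 3).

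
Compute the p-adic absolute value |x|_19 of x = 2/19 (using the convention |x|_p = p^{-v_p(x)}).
|2/19|_19 = 19

Step 1 — compute v_19(x) by factoring powers of 19 out of the numerator and denominator: v_19(2/19) = -1. Step 2 — apply |x|_p = p^{-v_p(x)} = 19^{1} = 19.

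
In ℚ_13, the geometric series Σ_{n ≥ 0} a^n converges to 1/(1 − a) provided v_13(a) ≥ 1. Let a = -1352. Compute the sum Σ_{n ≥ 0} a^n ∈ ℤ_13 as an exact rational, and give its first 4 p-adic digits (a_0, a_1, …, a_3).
Σ a^n = 1/(1 − a) = 1/1353;  first 4 digits = (1, 0, 5, 12)

v_13(a) = 2 ≥ 1, so the series converges in ℤ_13 to 1/(1 − a) = 1/(1 − (-1352)) = 1/1353. Expand this rational in ℤ_13: compute digits iteratively via d_i = x_i mod 13, x_{i+1} = (x_i − d_i)/13. The first 4 digits are (1, 0, 5, 12).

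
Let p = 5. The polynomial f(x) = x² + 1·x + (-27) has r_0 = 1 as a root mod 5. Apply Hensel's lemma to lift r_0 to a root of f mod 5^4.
r_3 = 426 (mod 625)

Hensel: r_{i+1} = r_i − f(r_i)·(f′(r_i))^{-1} mod 5^{i+2}, f′(x) = 2x + 1. Iterate:
  r_0 = 1 (mod 5)
  r_1 = 1 (mod 25)
  r_2 = 51 (mod 125)
  r_3 = 426 (mod 625)
Final: r = 426 satisfies f(r) ≡ 0 mod 5^4.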